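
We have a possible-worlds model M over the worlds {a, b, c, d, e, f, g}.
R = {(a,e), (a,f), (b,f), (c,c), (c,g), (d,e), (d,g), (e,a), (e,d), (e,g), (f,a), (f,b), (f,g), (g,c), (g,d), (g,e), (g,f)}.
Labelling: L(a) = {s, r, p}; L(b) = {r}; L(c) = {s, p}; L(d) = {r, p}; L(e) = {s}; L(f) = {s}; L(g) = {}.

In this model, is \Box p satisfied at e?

No

At e: \Box p requires p at every successor {a, d, g}.
  p fails at g, so \Box p is false at e.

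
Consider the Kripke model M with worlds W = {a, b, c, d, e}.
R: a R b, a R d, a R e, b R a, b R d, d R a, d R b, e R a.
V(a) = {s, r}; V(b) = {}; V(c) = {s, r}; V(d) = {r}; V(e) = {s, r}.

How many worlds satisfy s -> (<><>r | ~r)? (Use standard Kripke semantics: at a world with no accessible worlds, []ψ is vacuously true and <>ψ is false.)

Let φ = s -> (<><>r | ~r). Evaluate φ at each world:
  a (successors {b, d, e}): φ is true.
  b (successors {a, d}): φ is true.
  c (successors ∅): φ is false.
  d (successors {a, b}): φ is true.
  e (successors {a}): φ is true.
For instance, at e:
  At e: s is true, <><>r | ~r is true, so s -> (<><>r | ~r) is true.
    At e: <><>r is true, ~r is false, so <><>r | ~r is true.
      At e: <><>r requires <>r at some successor in {a}.
        <>r holds at a, so <><>r is true at e.
Satisfying worlds: {a, b, d, e}

4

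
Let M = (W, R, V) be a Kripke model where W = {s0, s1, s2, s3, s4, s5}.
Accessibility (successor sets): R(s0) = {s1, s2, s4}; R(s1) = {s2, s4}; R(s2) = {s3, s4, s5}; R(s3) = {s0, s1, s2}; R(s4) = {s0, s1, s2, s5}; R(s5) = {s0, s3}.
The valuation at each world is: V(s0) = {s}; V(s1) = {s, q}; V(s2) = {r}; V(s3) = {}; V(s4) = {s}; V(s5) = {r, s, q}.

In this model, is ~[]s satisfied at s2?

At s2: []s is false, so ~[]s is true.
  At s2: []s requires s at every successor {s3, s4, s5}.
    s fails at s3, so []s is false at s2.

Yes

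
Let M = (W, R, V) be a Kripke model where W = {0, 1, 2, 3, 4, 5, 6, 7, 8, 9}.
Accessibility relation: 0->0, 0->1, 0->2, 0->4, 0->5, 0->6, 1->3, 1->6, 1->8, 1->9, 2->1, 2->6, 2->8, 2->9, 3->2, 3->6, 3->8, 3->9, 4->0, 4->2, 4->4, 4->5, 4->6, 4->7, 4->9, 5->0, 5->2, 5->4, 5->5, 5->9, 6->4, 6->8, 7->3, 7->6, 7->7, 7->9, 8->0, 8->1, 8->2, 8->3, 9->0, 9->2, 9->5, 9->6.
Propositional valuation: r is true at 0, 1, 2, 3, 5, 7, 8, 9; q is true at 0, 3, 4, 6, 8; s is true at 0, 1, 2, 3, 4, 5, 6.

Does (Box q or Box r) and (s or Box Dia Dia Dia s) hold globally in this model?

Let φ = (Box q or Box r) and (s or Box Dia Dia Dia s). Evaluate φ at each world:
  0 (successors {0, 1, 2, 4, 5, 6}): φ is false.
  1 (successors {3, 6, 8, 9}): φ is false.
  2 (successors {1, 6, 8, 9}): φ is false.
  3 (successors {2, 6, 8, 9}): φ is false.
  4 (successors {0, 2, 4, 5, 6, 7, 9}): φ is false.
  5 (successors {0, 2, 4, 5, 9}): φ is false.
  6 (successors {4, 8}): φ is true.
  7 (successors {3, 6, 7, 9}): φ is false.
  8 (successors {0, 1, 2, 3}): φ is true.
  9 (successors {0, 2, 5, 6}): φ is false.
Detail at 0 (counterexample):
  At 0: Box q or Box r is false, s or Box Dia Dia Dia s is true, so (Box q or Box r) and (s or Box Dia Dia Dia s) is false.
    At 0: Box q is false, Box r is false, so Box q or Box r is false.
      At 0: Box q requires q at every successor {0, 1, 2, 4, 5, 6}.
        q fails at 1, so Box q is false at 0.
      At 0: Box r requires r at every successor {0, 1, 2, 4, 5, 6}.
        r fails at 4, so Box r is false at 0.
    At 0: s is true, Box Dia Dia Dia s is true, so s or Box Dia Dia Dia s is true.
      At 0: Box Dia Dia Dia s requires Dia Dia Dia s at every successor {0, 1, 2, 4, 5, 6}.
        At 0: Dia Dia Dia s is true.
        At 1: Dia Dia Dia s is true.
        At 2: Dia Dia Dia s is true.
        At 4: Dia Dia Dia s is true.
        At 5: Dia Dia Dia s is true.
        At 6: Dia Dia Dia s is true.
      So Box Dia Dia Dia s is true at 0.

No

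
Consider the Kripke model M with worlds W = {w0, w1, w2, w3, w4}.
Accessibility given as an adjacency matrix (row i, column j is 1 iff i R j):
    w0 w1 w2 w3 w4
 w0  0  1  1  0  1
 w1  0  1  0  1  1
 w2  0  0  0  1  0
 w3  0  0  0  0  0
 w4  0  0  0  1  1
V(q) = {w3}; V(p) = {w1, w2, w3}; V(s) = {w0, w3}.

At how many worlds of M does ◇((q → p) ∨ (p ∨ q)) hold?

4

Let φ = ◇((q → p) ∨ (p ∨ q)). Evaluate φ at each world:
  w0 (successors {w1, w2, w4}): φ is true.
  w1 (successors {w1, w3, w4}): φ is true.
  w2 (successors {w3}): φ is true.
  w3 (successors ∅): φ is false.
  w4 (successors {w3, w4}): φ is true.
For instance, at w4:
  At w4: ◇((q → p) ∨ (p ∨ q)) requires (q → p) ∨ (p ∨ q) at some successor in {w3, w4}.
    (q → p) ∨ (p ∨ q) holds at w3, so ◇((q → p) ∨ (p ∨ q)) is true at w4.
Satisfying worlds: {w0, w1, w2, w4}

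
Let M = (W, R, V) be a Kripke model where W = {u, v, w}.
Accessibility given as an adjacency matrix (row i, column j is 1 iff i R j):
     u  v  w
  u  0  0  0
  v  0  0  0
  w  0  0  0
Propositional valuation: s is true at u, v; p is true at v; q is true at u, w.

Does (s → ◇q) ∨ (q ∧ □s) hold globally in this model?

Recall that □ψ holds at a world iff ψ holds at every accessible world, and ◇ψ holds iff ψ holds at some accessible world.
Let φ = (s → ◇q) ∨ (q ∧ □s). Evaluate φ at each world:
  u (successors ∅): φ is true.
  v (successors ∅): φ is false.
  w (successors ∅): φ is true.
Detail at v (counterexample):
  At v: s → ◇q is false, q ∧ □s is false, so (s → ◇q) ∨ (q ∧ □s) is false.
    At v: s is true, ◇q is false, so s → ◇q is false.
      At v: no accessible worlds, so ◇q is false.
    At v: q is false, □s is true, so q ∧ □s is false.
      At v: no accessible worlds, so □s holds vacuously.

No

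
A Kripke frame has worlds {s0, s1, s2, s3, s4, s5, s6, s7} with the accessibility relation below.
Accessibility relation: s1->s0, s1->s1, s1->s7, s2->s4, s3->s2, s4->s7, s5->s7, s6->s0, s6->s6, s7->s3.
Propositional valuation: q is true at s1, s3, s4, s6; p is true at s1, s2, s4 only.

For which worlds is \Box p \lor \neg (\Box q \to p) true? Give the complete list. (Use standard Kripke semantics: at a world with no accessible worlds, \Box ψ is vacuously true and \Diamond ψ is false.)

Recall that \Box ψ holds at a world iff ψ holds at every accessible world, and \Diamond ψ holds iff ψ holds at some accessible world.
Let φ = \Box p \lor \neg (\Box q \to p). Evaluate φ at each world:
  s0 (successors ∅): φ is true.
  s1 (successors {s0, s1, s7}): φ is false.
  s2 (successors {s4}): φ is true.
  s3 (successors {s2}): φ is true.
  s4 (successors {s7}): φ is false.
  s5 (successors {s7}): φ is false.
  s6 (successors {s0, s6}): φ is false.
  s7 (successors {s3}): φ is true.
For instance, at s2:
  At s2: \Box p is true, \neg (\Box q \to p) is false, so \Box p \lor \neg (\Box q \to p) is true.
    At s2: \Box p requires p at every successor {s4}.
      At s4: p is true.
    So \Box p is true at s2.
    At s2: \Box q \to p is true, so \neg (\Box q \to p) is false.
      At s2: \Box q is true, p is true, so \Box q \to p is true.
Satisfying worlds: {s0, s2, s3, s7}

s0, s2, s3, s7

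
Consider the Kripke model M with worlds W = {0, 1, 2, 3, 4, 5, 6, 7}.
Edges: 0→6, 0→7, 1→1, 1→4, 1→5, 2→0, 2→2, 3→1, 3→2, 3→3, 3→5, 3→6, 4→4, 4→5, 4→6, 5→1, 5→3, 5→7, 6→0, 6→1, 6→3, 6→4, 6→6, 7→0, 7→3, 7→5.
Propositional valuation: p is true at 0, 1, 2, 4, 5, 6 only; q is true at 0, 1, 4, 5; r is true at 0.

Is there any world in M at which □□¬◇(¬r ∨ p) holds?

Let φ = □□¬◇(¬r ∨ p). Evaluate φ at each world:
  0 (successors {6, 7}): φ is false.
  1 (successors {1, 4, 5}): φ is false.
  2 (successors {0, 2}): φ is false.
  3 (successors {1, 2, 3, 5, 6}): φ is false.
  4 (successors {4, 5, 6}): φ is false.
  5 (successors {1, 3, 7}): φ is false.
  6 (successors {0, 1, 3, 4, 6}): φ is false.
  7 (successors {0, 3, 5}): φ is false.
For instance, at 4:
  At 4: □□¬◇(¬r ∨ p) requires □¬◇(¬r ∨ p) at every successor {4, 5, 6}.
    □¬◇(¬r ∨ p) fails at 4, so □□¬◇(¬r ∨ p) is false at 4.
      At 4: □¬◇(¬r ∨ p) requires ¬◇(¬r ∨ p) at every successor {4, 5, 6}.
        ¬◇(¬r ∨ p) fails at 4, so □¬◇(¬r ∨ p) is false at 4.

No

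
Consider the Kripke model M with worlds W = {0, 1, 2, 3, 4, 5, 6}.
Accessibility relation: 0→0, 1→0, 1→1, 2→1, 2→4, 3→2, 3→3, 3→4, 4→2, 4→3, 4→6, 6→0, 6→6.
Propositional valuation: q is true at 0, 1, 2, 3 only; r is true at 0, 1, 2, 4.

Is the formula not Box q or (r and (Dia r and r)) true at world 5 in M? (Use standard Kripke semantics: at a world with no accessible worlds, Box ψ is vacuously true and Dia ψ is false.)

At 5: not Box q is false, r and (Dia r and r) is false, so not Box q or (r and (Dia r and r)) is false.
  At 5: Box q is true, so not Box q is false.
    At 5: no accessible worlds, so Box q holds vacuously.
  At 5: r is false, Dia r and r is false, so r and (Dia r and r) is false.
    At 5: Dia r is false, r is false, so Dia r and r is false.
      At 5: no accessible worlds, so Dia r is false.

No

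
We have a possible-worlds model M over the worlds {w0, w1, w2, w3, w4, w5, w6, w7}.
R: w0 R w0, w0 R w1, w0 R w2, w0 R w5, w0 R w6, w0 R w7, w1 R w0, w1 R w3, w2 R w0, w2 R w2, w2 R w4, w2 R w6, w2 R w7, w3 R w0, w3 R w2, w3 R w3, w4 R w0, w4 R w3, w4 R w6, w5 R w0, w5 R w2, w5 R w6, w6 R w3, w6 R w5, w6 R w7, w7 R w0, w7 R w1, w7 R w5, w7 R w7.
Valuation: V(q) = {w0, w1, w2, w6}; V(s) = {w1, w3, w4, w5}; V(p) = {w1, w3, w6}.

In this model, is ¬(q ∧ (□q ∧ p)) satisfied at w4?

At w4: q ∧ (□q ∧ p) is false, so ¬(q ∧ (□q ∧ p)) is true.
  At w4: q is false, □q ∧ p is false, so q ∧ (□q ∧ p) is false.
    At w4: □q is false, p is false, so □q ∧ p is false.
      At w4: □q requires q at every successor {w0, w3, w6}.
        q fails at w3, so □q is false at w4.

Yes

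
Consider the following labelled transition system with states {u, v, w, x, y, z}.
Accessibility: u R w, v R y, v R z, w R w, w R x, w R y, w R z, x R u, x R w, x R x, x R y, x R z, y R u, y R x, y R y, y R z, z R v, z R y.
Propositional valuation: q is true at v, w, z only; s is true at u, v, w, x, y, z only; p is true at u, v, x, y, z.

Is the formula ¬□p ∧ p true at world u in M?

Yes

Recall that □ψ holds at a world iff ψ holds at every accessible world, and ◇ψ holds iff ψ holds at some accessible world.
At u: ¬□p is true, p is true, so ¬□p ∧ p is true.
  At u: □p is false, so ¬□p is true.
    At u: □p requires p at every successor {w}.
      p fails at w, so □p is false at u.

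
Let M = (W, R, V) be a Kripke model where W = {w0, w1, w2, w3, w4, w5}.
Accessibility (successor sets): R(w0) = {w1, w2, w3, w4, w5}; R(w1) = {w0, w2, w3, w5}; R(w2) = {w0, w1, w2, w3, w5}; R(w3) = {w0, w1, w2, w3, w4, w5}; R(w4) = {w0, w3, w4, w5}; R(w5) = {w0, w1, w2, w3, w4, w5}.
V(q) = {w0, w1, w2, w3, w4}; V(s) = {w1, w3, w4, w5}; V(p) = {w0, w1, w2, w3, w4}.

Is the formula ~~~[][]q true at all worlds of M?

Recall that []ψ holds at a world iff ψ holds at every accessible world, and <>ψ holds iff ψ holds at some accessible world.
Let φ = ~~~[][]q. Evaluate φ at each world:
  w0 (successors {w1, w2, w3, w4, w5}): φ is true.
  w1 (successors {w0, w2, w3, w5}): φ is true.
  w2 (successors {w0, w1, w2, w3, w5}): φ is true.
  w3 (successors {w0, w1, w2, w3, w4, w5}): φ is true.
  w4 (successors {w0, w3, w4, w5}): φ is true.
  w5 (successors {w0, w1, w2, w3, w4, w5}): φ is true.
For instance, at w1:
  At w1: ~~[][]q is false, so ~~~[][]q is true.
    At w1: ~[][]q is true, so ~~[][]q is false.
      At w1: [][]q is false, so ~[][]q is true.

Yes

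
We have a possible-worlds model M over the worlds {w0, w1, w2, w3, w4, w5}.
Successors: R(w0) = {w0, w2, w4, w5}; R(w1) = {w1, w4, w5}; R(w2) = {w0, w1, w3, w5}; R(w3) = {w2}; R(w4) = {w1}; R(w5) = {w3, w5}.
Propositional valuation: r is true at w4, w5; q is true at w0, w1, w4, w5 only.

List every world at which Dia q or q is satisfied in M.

Let φ = Dia q or q. Evaluate φ at each world:
  w0 (successors {w0, w2, w4, w5}): φ is true.
  w1 (successors {w1, w4, w5}): φ is true.
  w2 (successors {w0, w1, w3, w5}): φ is true.
  w3 (successors {w2}): φ is false.
  w4 (successors {w1}): φ is true.
  w5 (successors {w3, w5}): φ is true.
For instance, at w5:
  At w5: Dia q is true, q is true, so Dia q or q is true.
    At w5: Dia q requires q at some successor in {w3, w5}.
      q holds at w5, so Dia q is true at w5.
Satisfying worlds: {w0, w1, w2, w4, w5}

w0, w1, w2, w4, w5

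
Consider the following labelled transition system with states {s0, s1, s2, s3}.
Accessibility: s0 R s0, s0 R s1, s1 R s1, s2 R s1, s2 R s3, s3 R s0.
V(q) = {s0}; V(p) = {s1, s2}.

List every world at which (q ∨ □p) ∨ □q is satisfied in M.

s0, s1, s3

Let φ = (q ∨ □p) ∨ □q. Evaluate φ at each world:
  s0 (successors {s0, s1}): φ is true.
  s1 (successors {s1}): φ is true.
  s2 (successors {s1, s3}): φ is false.
  s3 (successors {s0}): φ is true.
For instance, at s0:
  At s0: q ∨ □p is true, □q is false, so (q ∨ □p) ∨ □q is true.
    At s0: q is true, □p is false, so q ∨ □p is true.
      At s0: □p requires p at every successor {s0, s1}.
        p fails at s0, so □p is false at s0.
    At s0: □q requires q at every successor {s0, s1}.
      q fails at s1, so □q is false at s0.
Satisfying worlds: {s0, s1, s3}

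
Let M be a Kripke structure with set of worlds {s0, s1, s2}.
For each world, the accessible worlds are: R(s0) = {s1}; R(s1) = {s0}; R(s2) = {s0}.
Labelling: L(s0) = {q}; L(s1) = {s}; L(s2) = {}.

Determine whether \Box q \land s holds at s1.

At s1: \Box q is true, s is true, so \Box q \land s is true.
  At s1: \Box q requires q at every successor {s0}.
    At s0: q is true.
  So \Box q is true at s1.

Yes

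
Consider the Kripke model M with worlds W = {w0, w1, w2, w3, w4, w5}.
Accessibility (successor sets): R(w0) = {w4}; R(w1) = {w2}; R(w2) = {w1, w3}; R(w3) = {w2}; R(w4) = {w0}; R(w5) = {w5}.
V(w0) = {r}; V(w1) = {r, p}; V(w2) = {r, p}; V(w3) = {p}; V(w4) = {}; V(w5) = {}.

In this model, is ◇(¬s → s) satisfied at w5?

No

At w5: ◇(¬s → s) requires ¬s → s at some successor in {w5}.
  At w5: ¬s → s is false.
So ◇(¬s → s) is false at w5.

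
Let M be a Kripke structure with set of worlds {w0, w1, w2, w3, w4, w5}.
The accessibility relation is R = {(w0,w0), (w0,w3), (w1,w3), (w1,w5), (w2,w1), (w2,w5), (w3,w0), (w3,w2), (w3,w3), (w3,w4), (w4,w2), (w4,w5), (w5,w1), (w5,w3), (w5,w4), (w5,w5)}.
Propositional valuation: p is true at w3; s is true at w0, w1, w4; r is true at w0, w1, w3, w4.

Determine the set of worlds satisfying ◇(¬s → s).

Let φ = ◇(¬s → s). Evaluate φ at each world:
  w0 (successors {w0, w3}): φ is true.
  w1 (successors {w3, w5}): φ is false.
  w2 (successors {w1, w5}): φ is true.
  w3 (successors {w0, w2, w3, w4}): φ is true.
  w4 (successors {w2, w5}): φ is false.
  w5 (successors {w1, w3, w4, w5}): φ is true.
For instance, at w0:
  At w0: ◇(¬s → s) requires ¬s → s at some successor in {w0, w3}.
    ¬s → s holds at w0, so ◇(¬s → s) is true at w0.
Satisfying worlds: {w0, w2, w3, w5}

w0, w2, w3, w5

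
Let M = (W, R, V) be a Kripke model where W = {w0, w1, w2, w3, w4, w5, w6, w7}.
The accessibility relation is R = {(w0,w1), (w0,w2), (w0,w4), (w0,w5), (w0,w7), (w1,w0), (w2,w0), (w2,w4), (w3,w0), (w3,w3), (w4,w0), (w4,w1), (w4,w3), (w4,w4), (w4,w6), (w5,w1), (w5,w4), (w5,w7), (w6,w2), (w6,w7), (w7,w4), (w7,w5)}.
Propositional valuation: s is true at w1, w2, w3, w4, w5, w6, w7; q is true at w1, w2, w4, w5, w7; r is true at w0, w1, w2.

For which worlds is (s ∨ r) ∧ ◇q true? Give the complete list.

Let φ = (s ∨ r) ∧ ◇q. Evaluate φ at each world:
  w0 (successors {w1, w2, w4, w5, w7}): φ is true.
  w1 (successors {w0}): φ is false.
  w2 (successors {w0, w4}): φ is true.
  w3 (successors {w0, w3}): φ is false.
  w4 (successors {w0, w1, w3, w4, w6}): φ is true.
  w5 (successors {w1, w4, w7}): φ is true.
  w6 (successors {w2, w7}): φ is true.
  w7 (successors {w4, w5}): φ is true.
For instance, at w0:
  At w0: s ∨ r is true, ◇q is true, so (s ∨ r) ∧ ◇q is true.
    At w0: ◇q requires q at some successor in {w1, w2, w4, w5, w7}.
      q holds at w1, so ◇q is true at w0.
Satisfying worlds: {w0, w2, w4, w5, w6, w7}

w0, w2, w4, w5, w6, w7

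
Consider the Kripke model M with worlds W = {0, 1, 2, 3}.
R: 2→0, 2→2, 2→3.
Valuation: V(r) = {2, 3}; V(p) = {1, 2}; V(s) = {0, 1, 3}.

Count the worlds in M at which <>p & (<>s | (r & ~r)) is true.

1

Let φ = <>p & (<>s | (r & ~r)). Evaluate φ at each world:
  0 (successors ∅): φ is false.
  1 (successors ∅): φ is false.
  2 (successors {0, 2, 3}): φ is true.
  3 (successors ∅): φ is false.
For instance, at 2:
  At 2: <>p is true, <>s | (r & ~r) is true, so <>p & (<>s | (r & ~r)) is true.
    At 2: <>p requires p at some successor in {0, 2, 3}.
      p holds at 2, so <>p is true at 2.
    At 2: <>s is true, r & ~r is false, so <>s | (r & ~r) is true.
      At 2: <>s requires s at some successor in {0, 2, 3}.
        s holds at 0, so <>s is true at 2.
Satisfying worlds: {2}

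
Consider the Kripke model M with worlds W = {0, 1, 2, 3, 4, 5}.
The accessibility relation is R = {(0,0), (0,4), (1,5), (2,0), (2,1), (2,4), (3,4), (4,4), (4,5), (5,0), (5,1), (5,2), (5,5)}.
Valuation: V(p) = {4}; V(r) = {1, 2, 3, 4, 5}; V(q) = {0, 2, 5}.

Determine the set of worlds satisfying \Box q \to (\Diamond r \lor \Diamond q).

0, 1, 2, 3, 4, 5

Let φ = \Box q \to (\Diamond r \lor \Diamond q). Evaluate φ at each world:
  0 (successors {0, 4}): φ is true.
  1 (successors {5}): φ is true.
  2 (successors {0, 1, 4}): φ is true.
  3 (successors {4}): φ is true.
  4 (successors {4, 5}): φ is true.
  5 (successors {0, 1, 2, 5}): φ is true.
For instance, at 1:
  At 1: \Box q is true, \Diamond r \lor \Diamond q is true, so \Box q \to (\Diamond r \lor \Diamond q) is true.
    At 1: \Box q requires q at every successor {5}.
      At 5: q is true.
    So \Box q is true at 1.
    At 1: \Diamond r is true, \Diamond q is true, so \Diamond r \lor \Diamond q is true.
      At 1: \Diamond r requires r at some successor in {5}.
        r holds at 5, so \Diamond r is true at 1.
      At 1: \Diamond q requires q at some successor in {5}.
        q holds at 5, so \Diamond q is true at 1.
Satisfying worlds: {0, 1, 2, 3, 4, 5}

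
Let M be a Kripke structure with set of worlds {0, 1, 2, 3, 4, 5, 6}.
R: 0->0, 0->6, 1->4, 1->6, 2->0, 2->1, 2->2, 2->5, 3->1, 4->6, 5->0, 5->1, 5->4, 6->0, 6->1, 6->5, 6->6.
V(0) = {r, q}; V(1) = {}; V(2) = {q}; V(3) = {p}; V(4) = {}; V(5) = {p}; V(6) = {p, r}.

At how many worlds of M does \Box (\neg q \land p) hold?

1

Let φ = \Box (\neg q \land p). Evaluate φ at each world:
  0 (successors {0, 6}): φ is false.
  1 (successors {4, 6}): φ is false.
  2 (successors {0, 1, 2, 5}): φ is false.
  3 (successors {1}): φ is false.
  4 (successors {6}): φ is true.
  5 (successors {0, 1, 4}): φ is false.
  6 (successors {0, 1, 5, 6}): φ is false.
For instance, at 4:
  At 4: \Box (\neg q \land p) requires \neg q \land p at every successor {6}.
    At 6: \neg q \land p is true.
  So \Box (\neg q \land p) is true at 4.
Satisfying worlds: {4}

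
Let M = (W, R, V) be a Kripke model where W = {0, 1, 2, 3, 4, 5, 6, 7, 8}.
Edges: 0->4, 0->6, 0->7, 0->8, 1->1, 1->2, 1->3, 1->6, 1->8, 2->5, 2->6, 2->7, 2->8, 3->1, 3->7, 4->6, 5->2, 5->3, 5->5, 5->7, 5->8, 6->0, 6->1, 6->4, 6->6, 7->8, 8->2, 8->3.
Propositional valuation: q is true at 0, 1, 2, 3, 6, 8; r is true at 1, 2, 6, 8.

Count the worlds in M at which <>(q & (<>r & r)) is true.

9

Let φ = <>(q & (<>r & r)). Evaluate φ at each world:
  0 (successors {4, 6, 7, 8}): φ is true.
  1 (successors {1, 2, 3, 6, 8}): φ is true.
  2 (successors {5, 6, 7, 8}): φ is true.
  3 (successors {1, 7}): φ is true.
  4 (successors {6}): φ is true.
  5 (successors {2, 3, 5, 7, 8}): φ is true.
  6 (successors {0, 1, 4, 6}): φ is true.
  7 (successors {8}): φ is true.
  8 (successors {2, 3}): φ is true.
For instance, at 3:
  At 3: <>(q & (<>r & r)) requires q & (<>r & r) at some successor in {1, 7}.
    q & (<>r & r) holds at 1, so <>(q & (<>r & r)) is true at 3.
      At 1: q is true, <>r & r is true, so q & (<>r & r) is true.
Satisfying worlds: {0, 1, 2, 3, 4, 5, 6, 7, 8}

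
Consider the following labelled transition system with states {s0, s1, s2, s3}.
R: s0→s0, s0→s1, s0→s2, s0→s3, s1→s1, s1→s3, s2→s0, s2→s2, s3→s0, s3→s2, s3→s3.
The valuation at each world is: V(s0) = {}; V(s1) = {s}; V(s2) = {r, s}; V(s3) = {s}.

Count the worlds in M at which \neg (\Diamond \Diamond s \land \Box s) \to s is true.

3

Let φ = \neg (\Diamond \Diamond s \land \Box s) \to s. Evaluate φ at each world:
  s0 (successors {s0, s1, s2, s3}): φ is false.
  s1 (successors {s1, s3}): φ is true.
  s2 (successors {s0, s2}): φ is true.
  s3 (successors {s0, s2, s3}): φ is true.
For instance, at s1:
  At s1: \neg (\Diamond \Diamond s \land \Box s) is false, s is true, so \neg (\Diamond \Diamond s \land \Box s) \to s is true.
    At s1: \Diamond \Diamond s \land \Box s is true, so \neg (\Diamond \Diamond s \land \Box s) is false.
      At s1: \Diamond \Diamond s is true, \Box s is true, so \Diamond \Diamond s \land \Box s is true.
Satisfying worlds: {s1, s2, s3}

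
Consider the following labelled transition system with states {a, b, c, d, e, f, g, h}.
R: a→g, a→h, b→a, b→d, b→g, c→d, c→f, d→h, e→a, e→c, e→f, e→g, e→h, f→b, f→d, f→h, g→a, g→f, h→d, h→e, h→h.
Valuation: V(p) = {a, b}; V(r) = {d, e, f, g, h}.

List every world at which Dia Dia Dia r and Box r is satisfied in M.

a, c, d, h

Recall that Box ψ holds at a world iff ψ holds at every accessible world, and Dia ψ holds iff ψ holds at some accessible world.
Let φ = Dia Dia Dia r and Box r. Evaluate φ at each world:
  a (successors {g, h}): φ is true.
  b (successors {a, d, g}): φ is false.
  c (successors {d, f}): φ is true.
  d (successors {h}): φ is true.
  e (successors {a, c, f, g, h}): φ is false.
  f (successors {b, d, h}): φ is false.
  g (successors {a, f}): φ is false.
  h (successors {d, e, h}): φ is true.
For instance, at c:
  At c: Dia Dia Dia r is true, Box r is true, so Dia Dia Dia r and Box r is true.
    At c: Dia Dia Dia r requires Dia Dia r at some successor in {d, f}.
      Dia Dia r holds at d, so Dia Dia Dia r is true at c.
    At c: Box r requires r at every successor {d, f}.
      At d: r is true.
      At f: r is true.
    So Box r is true at c.
Satisfying worlds: {a, c, d, h}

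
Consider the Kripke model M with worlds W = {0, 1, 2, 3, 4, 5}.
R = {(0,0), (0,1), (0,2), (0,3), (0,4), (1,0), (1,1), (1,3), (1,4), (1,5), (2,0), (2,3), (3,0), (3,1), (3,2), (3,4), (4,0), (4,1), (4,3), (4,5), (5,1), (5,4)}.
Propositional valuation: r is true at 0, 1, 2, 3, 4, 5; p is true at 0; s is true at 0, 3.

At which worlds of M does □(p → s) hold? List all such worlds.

0, 1, 2, 3, 4, 5

Let φ = □(p → s). Evaluate φ at each world:
  0 (successors {0, 1, 2, 3, 4}): φ is true.
  1 (successors {0, 1, 3, 4, 5}): φ is true.
  2 (successors {0, 3}): φ is true.
  3 (successors {0, 1, 2, 4}): φ is true.
  4 (successors {0, 1, 3, 5}): φ is true.
  5 (successors {1, 4}): φ is true.
For instance, at 0:
  At 0: □(p → s) requires p → s at every successor {0, 1, 2, 3, 4}.
    At 0: p → s is true.
    At 1: p → s is true.
    At 2: p → s is true.
    At 3: p → s is true.
    At 4: p → s is true.
  So □(p → s) is true at 0.
Satisfying worlds: {0, 1, 2, 3, 4, 5}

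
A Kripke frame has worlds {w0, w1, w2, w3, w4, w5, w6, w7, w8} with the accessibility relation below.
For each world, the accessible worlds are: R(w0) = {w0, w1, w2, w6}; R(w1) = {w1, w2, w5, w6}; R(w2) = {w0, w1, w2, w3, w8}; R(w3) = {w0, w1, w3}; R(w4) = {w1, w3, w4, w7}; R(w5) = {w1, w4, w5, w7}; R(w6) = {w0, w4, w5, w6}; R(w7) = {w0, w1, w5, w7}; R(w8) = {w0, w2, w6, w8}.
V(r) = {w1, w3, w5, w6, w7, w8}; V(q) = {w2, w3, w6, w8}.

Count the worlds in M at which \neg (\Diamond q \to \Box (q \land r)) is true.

7

Let φ = \neg (\Diamond q \to \Box (q \land r)). Evaluate φ at each world:
  w0 (successors {w0, w1, w2, w6}): φ is true.
  w1 (successors {w1, w2, w5, w6}): φ is true.
  w2 (successors {w0, w1, w2, w3, w8}): φ is true.
  w3 (successors {w0, w1, w3}): φ is true.
  w4 (successors {w1, w3, w4, w7}): φ is true.
  w5 (successors {w1, w4, w5, w7}): φ is false.
  w6 (successors {w0, w4, w5, w6}): φ is true.
  w7 (successors {w0, w1, w5, w7}): φ is false.
  w8 (successors {w0, w2, w6, w8}): φ is true.
For instance, at w0:
  At w0: \Diamond q \to \Box (q \land r) is false, so \neg (\Diamond q \to \Box (q \land r)) is true.
    At w0: \Diamond q is true, \Box (q \land r) is false, so \Diamond q \to \Box (q \land r) is false.
      At w0: \Diamond q requires q at some successor in {w0, w1, w2, w6}.
        q holds at w2, so \Diamond q is true at w0.
      At w0: \Box (q \land r) requires q \land r at every successor {w0, w1, w2, w6}.
        q \land r fails at w0, so \Box (q \land r) is false at w0.
Satisfying worlds: {w0, w1, w2, w3, w4, w6, w8}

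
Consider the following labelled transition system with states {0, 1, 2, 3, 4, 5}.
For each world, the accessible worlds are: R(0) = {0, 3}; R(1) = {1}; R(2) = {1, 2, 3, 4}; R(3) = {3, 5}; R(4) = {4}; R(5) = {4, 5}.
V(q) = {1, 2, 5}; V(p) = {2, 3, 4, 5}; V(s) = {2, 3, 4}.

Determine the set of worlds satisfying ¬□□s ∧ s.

Recall that □ψ holds at a world iff ψ holds at every accessible world, and ◇ψ holds iff ψ holds at some accessible world.
Let φ = ¬□□s ∧ s. Evaluate φ at each world:
  0 (successors {0, 3}): φ is false.
  1 (successors {1}): φ is false.
  2 (successors {1, 2, 3, 4}): φ is true.
  3 (successors {3, 5}): φ is true.
  4 (successors {4}): φ is false.
  5 (successors {4, 5}): φ is false.
For instance, at 0:
  At 0: ¬□□s is true, s is false, so ¬□□s ∧ s is false.
    At 0: □□s is false, so ¬□□s is true.
      At 0: □□s requires □s at every successor {0, 3}.
        □s fails at 0, so □□s is false at 0.
Satisfying worlds: {2, 3}

2, 3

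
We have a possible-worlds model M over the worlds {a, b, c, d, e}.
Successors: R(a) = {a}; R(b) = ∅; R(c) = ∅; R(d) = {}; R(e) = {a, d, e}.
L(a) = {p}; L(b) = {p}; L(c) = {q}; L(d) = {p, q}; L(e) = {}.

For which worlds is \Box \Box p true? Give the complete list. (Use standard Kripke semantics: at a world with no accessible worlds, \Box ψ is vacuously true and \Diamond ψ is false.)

a, b, c, d

Let φ = \Box \Box p. Evaluate φ at each world:
  a (successors {a}): φ is true.
  b (successors ∅): φ is true.
  c (successors ∅): φ is true.
  d (successors ∅): φ is true.
  e (successors {a, d, e}): φ is false.
For instance, at a:
  At a: \Box \Box p requires \Box p at every successor {a}.
      At a: \Box p requires p at every successor {a}.
        At a: p is true.
      So \Box p is true at a.
  So \Box \Box p is true at a.
Satisfying worlds: {a, b, c, d}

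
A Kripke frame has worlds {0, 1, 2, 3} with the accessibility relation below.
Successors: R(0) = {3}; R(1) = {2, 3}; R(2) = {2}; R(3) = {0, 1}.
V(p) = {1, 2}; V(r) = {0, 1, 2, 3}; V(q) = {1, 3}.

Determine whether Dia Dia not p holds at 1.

Yes

At 1: Dia Dia not p requires Dia not p at some successor in {2, 3}.
  Dia not p holds at 3, so Dia Dia not p is true at 1.
    At 3: Dia not p requires not p at some successor in {0, 1}.
      not p holds at 0, so Dia not p is true at 3.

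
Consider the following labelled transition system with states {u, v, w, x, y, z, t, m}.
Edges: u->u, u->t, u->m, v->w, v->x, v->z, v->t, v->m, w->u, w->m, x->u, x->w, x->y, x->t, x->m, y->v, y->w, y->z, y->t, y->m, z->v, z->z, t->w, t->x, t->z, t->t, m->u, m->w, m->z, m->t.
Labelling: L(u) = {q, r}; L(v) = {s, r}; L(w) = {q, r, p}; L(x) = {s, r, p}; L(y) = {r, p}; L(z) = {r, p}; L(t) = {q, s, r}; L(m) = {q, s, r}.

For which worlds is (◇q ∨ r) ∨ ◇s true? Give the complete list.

u, v, w, x, y, z, t, m

Let φ = (◇q ∨ r) ∨ ◇s. Evaluate φ at each world:
  u (successors {u, t, m}): φ is true.
  v (successors {w, x, z, t, m}): φ is true.
  w (successors {u, m}): φ is true.
  x (successors {u, w, y, t, m}): φ is true.
  y (successors {v, w, z, t, m}): φ is true.
  z (successors {v, z}): φ is true.
  t (successors {w, x, z, t}): φ is true.
  m (successors {u, w, z, t}): φ is true.
For instance, at y:
  At y: ◇q ∨ r is true, ◇s is true, so (◇q ∨ r) ∨ ◇s is true.
    At y: ◇q is true, r is true, so ◇q ∨ r is true.
      At y: ◇q requires q at some successor in {v, w, z, t, m}.
        q holds at w, so ◇q is true at y.
    At y: ◇s requires s at some successor in {v, w, z, t, m}.
      s holds at v, so ◇s is true at y.
Satisfying worlds: {u, v, w, x, y, z, t, m}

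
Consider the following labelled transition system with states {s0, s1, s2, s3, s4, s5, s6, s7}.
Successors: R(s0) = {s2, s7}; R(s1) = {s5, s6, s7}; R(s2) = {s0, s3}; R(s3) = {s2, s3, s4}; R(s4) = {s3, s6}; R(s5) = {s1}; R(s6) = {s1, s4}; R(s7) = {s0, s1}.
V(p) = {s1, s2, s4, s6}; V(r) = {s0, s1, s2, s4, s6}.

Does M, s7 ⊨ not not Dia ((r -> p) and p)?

Yes

At s7: not Dia ((r -> p) and p) is false, so not not Dia ((r -> p) and p) is true.
  At s7: Dia ((r -> p) and p) is true, so not Dia ((r -> p) and p) is false.
    At s7: Dia ((r -> p) and p) requires (r -> p) and p at some successor in {s0, s1}.
      (r -> p) and p holds at s1, so Dia ((r -> p) and p) is true at s7.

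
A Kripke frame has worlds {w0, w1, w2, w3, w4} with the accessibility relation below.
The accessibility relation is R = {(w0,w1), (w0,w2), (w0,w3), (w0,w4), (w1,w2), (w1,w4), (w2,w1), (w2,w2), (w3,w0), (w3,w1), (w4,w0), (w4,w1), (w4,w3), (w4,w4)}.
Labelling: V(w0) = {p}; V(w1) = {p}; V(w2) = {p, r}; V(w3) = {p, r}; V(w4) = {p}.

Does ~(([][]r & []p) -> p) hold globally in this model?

Let φ = ~(([][]r & []p) -> p). Evaluate φ at each world:
  w0 (successors {w1, w2, w3, w4}): φ is false.
  w1 (successors {w2, w4}): φ is false.
  w2 (successors {w1, w2}): φ is false.
  w3 (successors {w0, w1}): φ is false.
  w4 (successors {w0, w1, w3, w4}): φ is false.
Detail at w0 (counterexample):
  At w0: ([][]r & []p) -> p is true, so ~(([][]r & []p) -> p) is false.
    At w0: [][]r & []p is false, p is true, so ([][]r & []p) -> p is true.
      At w0: [][]r is false, []p is true, so [][]r & []p is false.

No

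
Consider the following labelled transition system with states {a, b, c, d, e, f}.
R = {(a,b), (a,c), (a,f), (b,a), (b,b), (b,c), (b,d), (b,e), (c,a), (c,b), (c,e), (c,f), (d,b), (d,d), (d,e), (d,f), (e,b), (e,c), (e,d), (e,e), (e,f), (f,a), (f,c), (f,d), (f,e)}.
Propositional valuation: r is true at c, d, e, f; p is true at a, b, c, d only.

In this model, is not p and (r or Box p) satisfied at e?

At e: not p is true, r or Box p is true, so not p and (r or Box p) is true.
  At e: r is true, Box p is false, so r or Box p is true.
    At e: Box p requires p at every successor {b, c, d, e, f}.
      p fails at e, so Box p is false at e.

Yes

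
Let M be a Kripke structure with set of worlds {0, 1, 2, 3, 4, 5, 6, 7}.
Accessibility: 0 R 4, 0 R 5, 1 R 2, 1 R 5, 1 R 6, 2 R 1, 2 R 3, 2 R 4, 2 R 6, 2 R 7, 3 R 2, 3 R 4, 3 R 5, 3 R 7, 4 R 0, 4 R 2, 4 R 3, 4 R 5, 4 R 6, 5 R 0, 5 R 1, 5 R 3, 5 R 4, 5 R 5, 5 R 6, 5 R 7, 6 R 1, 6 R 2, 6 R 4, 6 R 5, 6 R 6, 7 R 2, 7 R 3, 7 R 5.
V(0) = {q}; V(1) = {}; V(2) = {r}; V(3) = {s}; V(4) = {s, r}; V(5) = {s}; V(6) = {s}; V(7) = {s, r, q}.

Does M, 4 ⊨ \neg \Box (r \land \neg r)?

At 4: \Box (r \land \neg r) is false, so \neg \Box (r \land \neg r) is true.
  At 4: \Box (r \land \neg r) requires r \land \neg r at every successor {0, 2, 3, 5, 6}.
    r \land \neg r fails at 0, so \Box (r \land \neg r) is false at 4.

Yes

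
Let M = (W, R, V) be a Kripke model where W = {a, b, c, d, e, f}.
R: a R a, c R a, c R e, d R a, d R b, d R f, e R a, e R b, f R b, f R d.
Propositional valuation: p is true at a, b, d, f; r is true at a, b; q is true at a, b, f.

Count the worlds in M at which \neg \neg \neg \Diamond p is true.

1

Recall that \Diamond ψ holds at a world iff ψ holds at some accessible world.
Let φ = \neg \neg \neg \Diamond p. Evaluate φ at each world:
  a (successors {a}): φ is false.
  b (successors ∅): φ is true.
  c (successors {a, e}): φ is false.
  d (successors {a, b, f}): φ is false.
  e (successors {a, b}): φ is false.
  f (successors {b, d}): φ is false.
For instance, at c:
  At c: \neg \neg \Diamond p is true, so \neg \neg \neg \Diamond p is false.
    At c: \neg \Diamond p is false, so \neg \neg \Diamond p is true.
      At c: \Diamond p is true, so \neg \Diamond p is false.
Satisfying worlds: {b}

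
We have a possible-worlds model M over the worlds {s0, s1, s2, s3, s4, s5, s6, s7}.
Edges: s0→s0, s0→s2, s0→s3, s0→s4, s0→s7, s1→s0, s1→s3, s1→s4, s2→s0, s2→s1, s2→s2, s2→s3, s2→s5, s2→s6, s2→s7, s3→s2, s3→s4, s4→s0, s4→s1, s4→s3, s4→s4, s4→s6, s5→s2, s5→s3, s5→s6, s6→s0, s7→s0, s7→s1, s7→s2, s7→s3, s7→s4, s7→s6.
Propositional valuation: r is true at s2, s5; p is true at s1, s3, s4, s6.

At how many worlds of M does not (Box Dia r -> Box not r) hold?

Recall that Box ψ holds at a world iff ψ holds at every accessible world, and Dia ψ holds iff ψ holds at some accessible world.
Let φ = not (Box Dia r -> Box not r). Evaluate φ at each world:
  s0 (successors {s0, s2, s3, s4, s7}): φ is false.
  s1 (successors {s0, s3, s4}): φ is false.
  s2 (successors {s0, s1, s2, s3, s5, s6, s7}): φ is false.
  s3 (successors {s2, s4}): φ is false.
  s4 (successors {s0, s1, s3, s4, s6}): φ is false.
  s5 (successors {s2, s3, s6}): φ is false.
  s6 (successors {s0}): φ is false.
  s7 (successors {s0, s1, s2, s3, s4, s6}): φ is false.
For instance, at s4:
  At s4: Box Dia r -> Box not r is true, so not (Box Dia r -> Box not r) is false.
    At s4: Box Dia r is false, Box not r is true, so Box Dia r -> Box not r is true.
      At s4: Box Dia r requires Dia r at every successor {s0, s1, s3, s4, s6}.
        Dia r fails at s1, so Box Dia r is false at s4.
      At s4: Box not r requires not r at every successor {s0, s1, s3, s4, s6}.
        At s0: not r is true.
        At s1: not r is true.
        At s3: not r is true.
        At s4: not r is true.
        At s6: not r is true.
      So Box not r is true at s4.
Satisfying worlds: none.

0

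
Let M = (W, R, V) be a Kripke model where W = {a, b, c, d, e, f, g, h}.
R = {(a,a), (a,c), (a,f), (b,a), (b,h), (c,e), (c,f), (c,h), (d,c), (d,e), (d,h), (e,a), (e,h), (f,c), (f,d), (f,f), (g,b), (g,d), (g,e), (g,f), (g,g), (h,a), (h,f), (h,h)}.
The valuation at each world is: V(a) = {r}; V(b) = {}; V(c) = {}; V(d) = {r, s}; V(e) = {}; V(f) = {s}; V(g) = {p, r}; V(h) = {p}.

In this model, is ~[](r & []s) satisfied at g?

Yes

Recall that []ψ holds at a world iff ψ holds at every accessible world, and <>ψ holds iff ψ holds at some accessible world.
At g: [](r & []s) is false, so ~[](r & []s) is true.
  At g: [](r & []s) requires r & []s at every successor {b, d, e, f, g}.
    r & []s fails at b, so [](r & []s) is false at g.
      At b: r is false, []s is false, so r & []s is false.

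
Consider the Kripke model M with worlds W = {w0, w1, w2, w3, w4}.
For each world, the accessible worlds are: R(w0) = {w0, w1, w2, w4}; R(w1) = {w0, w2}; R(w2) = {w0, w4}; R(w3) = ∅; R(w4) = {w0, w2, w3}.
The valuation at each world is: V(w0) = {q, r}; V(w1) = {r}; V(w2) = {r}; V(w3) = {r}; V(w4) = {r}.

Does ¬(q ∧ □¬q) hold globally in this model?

Let φ = ¬(q ∧ □¬q). Evaluate φ at each world:
  w0 (successors {w0, w1, w2, w4}): φ is true.
  w1 (successors {w0, w2}): φ is true.
  w2 (successors {w0, w4}): φ is true.
  w3 (successors ∅): φ is true.
  w4 (successors {w0, w2, w3}): φ is true.
For instance, at w1:
  At w1: q ∧ □¬q is false, so ¬(q ∧ □¬q) is true.
    At w1: q is false, □¬q is false, so q ∧ □¬q is false.
      At w1: □¬q requires ¬q at every successor {w0, w2}.
        ¬q fails at w0, so □¬q is false at w1.

Yes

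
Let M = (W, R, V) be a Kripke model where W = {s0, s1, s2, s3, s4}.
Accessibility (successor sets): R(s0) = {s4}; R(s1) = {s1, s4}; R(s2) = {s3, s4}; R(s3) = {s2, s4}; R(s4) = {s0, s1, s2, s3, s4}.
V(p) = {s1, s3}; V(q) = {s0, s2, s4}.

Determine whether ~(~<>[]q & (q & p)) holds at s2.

Yes

At s2: ~<>[]q & (q & p) is false, so ~(~<>[]q & (q & p)) is true.
  At s2: ~<>[]q is false, q & p is false, so ~<>[]q & (q & p) is false.
    At s2: <>[]q is true, so ~<>[]q is false.
      At s2: <>[]q requires []q at some successor in {s3, s4}.
        []q holds at s3, so <>[]q is true at s2.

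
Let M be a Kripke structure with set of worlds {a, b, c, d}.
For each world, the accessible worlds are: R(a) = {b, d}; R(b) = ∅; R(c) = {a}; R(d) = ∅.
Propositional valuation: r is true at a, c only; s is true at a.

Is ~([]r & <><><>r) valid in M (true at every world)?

Yes

Recall that []ψ holds at a world iff ψ holds at every accessible world, and <>ψ holds iff ψ holds at some accessible world.
Let φ = ~([]r & <><><>r). Evaluate φ at each world:
  a (successors {b, d}): φ is true.
  b (successors ∅): φ is true.
  c (successors {a}): φ is true.
  d (successors ∅): φ is true.
For instance, at c:
  At c: []r & <><><>r is false, so ~([]r & <><><>r) is true.
    At c: []r is true, <><><>r is false, so []r & <><><>r is false.
      At c: []r requires r at every successor {a}.
        At a: r is true.
      So []r is true at c.
      At c: <><><>r requires <><>r at some successor in {a}.
        At a: <><>r is false.
      So <><><>r is false at c.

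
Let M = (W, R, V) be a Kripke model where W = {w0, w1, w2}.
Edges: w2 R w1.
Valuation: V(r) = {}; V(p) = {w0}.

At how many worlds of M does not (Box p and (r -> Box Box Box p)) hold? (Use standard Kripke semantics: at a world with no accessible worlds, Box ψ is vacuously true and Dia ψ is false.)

1

Let φ = not (Box p and (r -> Box Box Box p)). Evaluate φ at each world:
  w0 (successors ∅): φ is false.
  w1 (successors ∅): φ is false.
  w2 (successors {w1}): φ is true.
For instance, at w2:
  At w2: Box p and (r -> Box Box Box p) is false, so not (Box p and (r -> Box Box Box p)) is true.
    At w2: Box p is false, r -> Box Box Box p is true, so Box p and (r -> Box Box Box p) is false.
      At w2: Box p requires p at every successor {w1}.
        p fails at w1, so Box p is false at w2.
      At w2: r is false, Box Box Box p is true, so r -> Box Box Box p is true.
Satisfying worlds: {w2}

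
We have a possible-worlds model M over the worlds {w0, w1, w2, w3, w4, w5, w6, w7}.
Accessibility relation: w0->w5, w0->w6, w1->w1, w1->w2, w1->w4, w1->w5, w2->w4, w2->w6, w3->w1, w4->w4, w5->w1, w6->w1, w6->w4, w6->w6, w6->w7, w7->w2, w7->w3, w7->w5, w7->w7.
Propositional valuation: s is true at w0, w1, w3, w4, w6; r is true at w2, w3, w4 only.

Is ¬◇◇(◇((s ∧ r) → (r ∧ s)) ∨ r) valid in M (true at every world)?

Recall that ◇ψ holds at a world iff ψ holds at some accessible world.
Let φ = ¬◇◇(◇((s ∧ r) → (r ∧ s)) ∨ r). Evaluate φ at each world:
  w0 (successors {w5, w6}): φ is false.
  w1 (successors {w1, w2, w4, w5}): φ is false.
  w2 (successors {w4, w6}): φ is false.
  w3 (successors {w1}): φ is false.
  w4 (successors {w4}): φ is false.
  w5 (successors {w1}): φ is false.
  w6 (successors {w1, w4, w6, w7}): φ is false.
  w7 (successors {w2, w3, w5, w7}): φ is false.
Detail at w0 (counterexample):
  At w0: ◇◇(◇((s ∧ r) → (r ∧ s)) ∨ r) is true, so ¬◇◇(◇((s ∧ r) → (r ∧ s)) ∨ r) is false.
    At w0: ◇◇(◇((s ∧ r) → (r ∧ s)) ∨ r) requires ◇(◇((s ∧ r) → (r ∧ s)) ∨ r) at some successor in {w5, w6}.
      ◇(◇((s ∧ r) → (r ∧ s)) ∨ r) holds at w5, so ◇◇(◇((s ∧ r) → (r ∧ s)) ∨ r) is true at w0.

No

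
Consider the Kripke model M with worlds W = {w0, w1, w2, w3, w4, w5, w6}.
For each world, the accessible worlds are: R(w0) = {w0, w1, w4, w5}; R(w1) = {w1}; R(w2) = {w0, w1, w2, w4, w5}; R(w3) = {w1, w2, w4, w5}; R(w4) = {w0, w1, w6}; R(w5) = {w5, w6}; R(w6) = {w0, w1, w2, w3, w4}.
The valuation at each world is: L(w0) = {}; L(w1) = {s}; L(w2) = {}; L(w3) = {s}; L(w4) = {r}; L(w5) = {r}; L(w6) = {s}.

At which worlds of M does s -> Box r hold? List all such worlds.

Let φ = s -> Box r. Evaluate φ at each world:
  w0 (successors {w0, w1, w4, w5}): φ is true.
  w1 (successors {w1}): φ is false.
  w2 (successors {w0, w1, w2, w4, w5}): φ is true.
  w3 (successors {w1, w2, w4, w5}): φ is false.
  w4 (successors {w0, w1, w6}): φ is true.
  w5 (successors {w5, w6}): φ is true.
  w6 (successors {w0, w1, w2, w3, w4}): φ is false.
For instance, at w0:
  At w0: s is false, Box r is false, so s -> Box r is true.
    At w0: Box r requires r at every successor {w0, w1, w4, w5}.
      r fails at w0, so Box r is false at w0.
Satisfying worlds: {w0, w2, w4, w5}

w0, w2, w4, w5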